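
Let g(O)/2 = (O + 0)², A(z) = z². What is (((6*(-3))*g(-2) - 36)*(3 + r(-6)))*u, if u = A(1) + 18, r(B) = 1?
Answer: -13680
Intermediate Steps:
g(O) = 2*O² (g(O) = 2*(O + 0)² = 2*O²)
u = 19 (u = 1² + 18 = 1 + 18 = 19)
(((6*(-3))*g(-2) - 36)*(3 + r(-6)))*u = (((6*(-3))*(2*(-2)²) - 36)*(3 + 1))*19 = ((-36*4 - 36)*4)*19 = ((-18*8 - 36)*4)*19 = ((-144 - 36)*4)*19 = -180*4*19 = -720*19 = -13680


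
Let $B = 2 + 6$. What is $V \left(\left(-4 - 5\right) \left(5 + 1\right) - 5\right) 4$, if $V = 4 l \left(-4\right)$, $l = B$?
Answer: $30208$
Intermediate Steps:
$B = 8$
$l = 8$
$V = -128$ ($V = 4 \cdot 8 \left(-4\right) = 32 \left(-4\right) = -128$)
$V \left(\left(-4 - 5\right) \left(5 + 1\right) - 5\right) 4 = - 128 \left(\left(-4 - 5\right) \left(5 + 1\right) - 5\right) 4 = - 128 \left(\left(-9\right) 6 - 5\right) 4 = - 128 \left(-54 - 5\right) 4 = - 128 \left(\left(-59\right) 4\right) = \left(-128\right) \left(-236\right) = 30208$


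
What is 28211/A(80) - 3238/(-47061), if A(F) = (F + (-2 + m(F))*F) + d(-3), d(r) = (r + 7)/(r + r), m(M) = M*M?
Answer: 1279385431/10324901034 ≈ 0.12391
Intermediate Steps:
m(M) = M²
d(r) = (7 + r)/(2*r) (d(r) = (7 + r)/((2*r)) = (7 + r)*(1/(2*r)) = (7 + r)/(2*r))
A(F) = -⅔ + F + F*(-2 + F²) (A(F) = (F + (-2 + F²)*F) + (½)*(7 - 3)/(-3) = (F + F*(-2 + F²)) + (½)*(-⅓)*4 = (F + F*(-2 + F²)) - ⅔ = -⅔ + F + F*(-2 + F²))
28211/A(80) - 3238/(-47061) = 28211/(-⅔ + 80³ - 1*80) - 3238/(-47061) = 28211/(-⅔ + 512000 - 80) - 3238*(-1/47061) = 28211/(1535758/3) + 3238/47061 = 28211*(3/1535758) + 3238/47061 = 84633/1535758 + 3238/47061 = 1279385431/10324901034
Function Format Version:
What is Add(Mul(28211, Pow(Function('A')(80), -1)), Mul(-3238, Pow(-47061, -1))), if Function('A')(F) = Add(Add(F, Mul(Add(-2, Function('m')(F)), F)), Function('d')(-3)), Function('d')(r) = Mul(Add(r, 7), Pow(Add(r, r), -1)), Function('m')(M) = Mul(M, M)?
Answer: Rational(1279385431, 10324901034) ≈ 0.12391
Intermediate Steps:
Function('m')(M) = Pow(M, 2)
Function('d')(r) = Mul(Rational(1, 2), Pow(r, -1), Add(7, r)) (Function('d')(r) = Mul(Add(7, r), Pow(Mul(2, r), -1)) = Mul(Add(7, r), Mul(Rational(1, 2), Pow(r, -1))) = Mul(Rational(1, 2), Pow(r, -1), Add(7, r)))
Function('A')(F) = Add(Rational(-2, 3), F, Mul(F, Add(-2, Pow(F, 2)))) (Function('A')(F) = Add(Add(F, Mul(Add(-2, Pow(F, 2)), F)), Mul(Rational(1, 2), Pow(-3, -1), Add(7, -3))) = Add(Add(F, Mul(F, Add(-2, Pow(F, 2)))), Mul(Rational(1, 2), Rational(-1, 3), 4)) = Add(Add(F, Mul(F, Add(-2, Pow(F, 2)))), Rational(-2, 3)) = Add(Rational(-2, 3), F, Mul(F, Add(-2, Pow(F, 2)))))
Add(Mul(28211, Pow(Function('A')(80), -1)), Mul(-3238, Pow(-47061, -1))) = Add(Mul(28211, Pow(Add(Rational(-2, 3), Pow(80, 3), Mul(-1, 80)), -1)), Mul(-3238, Pow(-47061, -1))) = Add(Mul(28211, Pow(Add(Rational(-2, 3), 512000, -80), -1)), Mul(-3238, Rational(-1, 47061))) = Add(Mul(28211, Pow(Rational(1535758, 3), -1)), Rational(3238, 47061)) = Add(Mul(28211, Rational(3, 1535758)), Rational(3238, 47061)) = Add(Rational(84633, 1535758), Rational(3238, 47061)) = Rational(1279385431, 10324901034)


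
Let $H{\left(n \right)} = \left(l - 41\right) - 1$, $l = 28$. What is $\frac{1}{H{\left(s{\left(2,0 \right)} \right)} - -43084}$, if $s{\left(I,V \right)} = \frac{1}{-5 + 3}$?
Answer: $\frac{1}{43070} \approx 2.3218 \cdot 10^{-5}$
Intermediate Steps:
$s{\left(I,V \right)} = - \frac{1}{2}$ ($s{\left(I,V \right)} = \frac{1}{-2} = - \frac{1}{2}$)
$H{\left(n \right)} = -14$ ($H{\left(n \right)} = \left(28 - 41\right) - 1 = -13 - 1 = -14$)
$\frac{1}{H{\left(s{\left(2,0 \right)} \right)} - -43084} = \frac{1}{-14 - -43084} = \frac{1}{-14 + 43084} = \frac{1}{43070}$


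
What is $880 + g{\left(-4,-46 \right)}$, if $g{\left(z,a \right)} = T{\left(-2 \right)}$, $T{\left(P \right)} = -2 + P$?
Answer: $876$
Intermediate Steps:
$g{\left(z,a \right)} = -4$ ($g{\left(z,a \right)} = -2 - 2 = -4$)
$880 + g{\left(-4,-46 \right)} = 880 - 4 = 876$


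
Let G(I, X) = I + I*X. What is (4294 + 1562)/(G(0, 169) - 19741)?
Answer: -5856/19741 ≈ -0.29664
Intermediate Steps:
(4294 + 1562)/(G(0, 169) - 19741) = (4294 + 1562)/(0*(1 + 169) - 19741) = 5856/(0*170 - 19741) = 5856/(0 - 19741) = 5856/(-19741) = 5856*(-1/19741) = -5856/19741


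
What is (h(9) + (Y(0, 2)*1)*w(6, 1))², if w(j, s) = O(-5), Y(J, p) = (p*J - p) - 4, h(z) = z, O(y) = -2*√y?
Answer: -639 + 216*I*√5 ≈ -639.0 + 482.99*I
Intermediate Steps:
Y(J, p) = -4 - p + J*p (Y(J, p) = (J*p - p) - 4 = (-p + J*p) - 4 = -4 - p + J*p)
w(j, s) = -2*I*√5
(h(9) + (Y(0, 2)*1)*w(6, 1))² = (9 + ((-4 - 1*2 + 0*2)*1)*(-2*I*√5))² = (9 + ((-4 - 2 + 0)*1)*(-2*I*√5))² = (9 + (-6*1)*(-2*I*√5))² = (9 - (-12)*I*√5)² = (9 + 12*I*√5)²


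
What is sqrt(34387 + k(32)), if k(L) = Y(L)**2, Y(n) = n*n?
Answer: sqrt(1082963) ≈ 1040.7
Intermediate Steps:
Y(n) = n**2
k(L) = L**4 (k(L) = (L**2)**2 = L**4)
sqrt(34387 + k(32)) = sqrt(34387 + 32**4) = sqrt(34387 + 1048576) = sqrt(1082963)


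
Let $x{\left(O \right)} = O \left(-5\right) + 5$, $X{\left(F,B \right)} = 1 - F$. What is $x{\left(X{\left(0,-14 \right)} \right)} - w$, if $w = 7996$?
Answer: $-7996$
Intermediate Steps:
$x{\left(O \right)} = 5 - 5 O$ ($x{\left(O \right)} = - 5 O + 5 = 5 - 5 O$)
$x{\left(X{\left(0,-14 \right)} \right)} - w = \left(5 - 5 \left(1 - 0\right)\right) - 7996 = \left(5 - 5 \left(1 + 0\right)\right) - 7996 = \left(5 - 5\right) - 7996 = 0 - 7996 = -7996$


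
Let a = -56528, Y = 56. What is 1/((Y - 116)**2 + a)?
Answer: -1/52928 ≈ -1.8894e-5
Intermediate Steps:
1/((Y - 116)**2 + a) = 1/((56 - 116)**2 - 56528) = 1/((-60)**2 - 56528) = 1/(3600 - 56528) = 1/(-52928) = -1/52928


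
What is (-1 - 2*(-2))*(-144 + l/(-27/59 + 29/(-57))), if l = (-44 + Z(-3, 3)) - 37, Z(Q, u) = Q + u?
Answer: -586791/3250 ≈ -180.55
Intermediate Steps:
l = -81 (l = (-44 + (-3 + 3)) - 37 = (-44 + 0) - 37 = -44 - 37 = -81)
(-1 - 2*(-2))*(-144 + l/(-27/59 + 29/(-57))) = (-1 - 2*(-2))*(-144 - 81/(-27/59 + 29/(-57))) = (-1 + 4)*(-144 - 81/(-27*1/59 + 29*(-1/57))) = 3*(-144 - 81/(-27/59 - 29/57)) = 3*(-144 - 81/(-3250/3363)) = 3*(-144 - 81*(-3363/3250)) = 3*(-144 + 272403/3250) = 3*(-195597/3250) = -586791/3250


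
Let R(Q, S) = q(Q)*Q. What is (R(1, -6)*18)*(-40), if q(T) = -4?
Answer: 2880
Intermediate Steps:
R(Q, S) = -4*Q
(R(1, -6)*18)*(-40) = (-4*1*18)*(-40) = -4*18*(-40) = -72*(-40) = 2880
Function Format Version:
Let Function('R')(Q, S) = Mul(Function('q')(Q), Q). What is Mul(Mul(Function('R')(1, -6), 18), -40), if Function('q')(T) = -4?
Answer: 2880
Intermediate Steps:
Function('R')(Q, S) = Mul(-4, Q)
Mul(Mul(Function('R')(1, -6), 18), -40) = Mul(Mul(Mul(-4, 1), 18), -40) = Mul(Mul(-4, 18), -40) = Mul(-72, -40) = 2880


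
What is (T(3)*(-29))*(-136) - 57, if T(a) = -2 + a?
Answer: 3887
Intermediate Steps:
(T(3)*(-29))*(-136) - 57 = ((-2 + 3)*(-29))*(-136) - 57 = (1*(-29))*(-136) - 57 = -29*(-136) - 57 = 3944 - 57 = 3887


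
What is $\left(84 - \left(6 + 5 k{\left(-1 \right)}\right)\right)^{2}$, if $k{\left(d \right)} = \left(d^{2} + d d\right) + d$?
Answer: $5329$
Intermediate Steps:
$k{\left(d \right)} = d + 2 d^{2}$ ($k{\left(d \right)} = \left(d^{2} + d^{2}\right) + d = 2 d^{2} + d = d + 2 d^{2}$)
$\left(84 - \left(6 + 5 k{\left(-1 \right)}\right)\right)^{2} = \left(84 - \left(6 + 5 \left(- (1 + 2 \left(-1\right))\right)\right)\right)^{2} = \left(84 - \left(6 + 5 \left(- (1 - 2)\right)\right)\right)^{2} = \left(84 - \left(6 + 5 \left(\left(-1\right) \left(-1\right)\right)\right)\right)^{2} = \left(84 - 11\right)^{2} = 73^{2} = 5329$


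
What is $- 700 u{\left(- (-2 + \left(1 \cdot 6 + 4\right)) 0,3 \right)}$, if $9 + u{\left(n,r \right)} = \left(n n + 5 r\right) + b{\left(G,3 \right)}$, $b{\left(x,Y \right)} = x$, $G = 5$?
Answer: $-7700$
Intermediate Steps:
$u{\left(n,r \right)} = -4 + n^{2} + 5 r$ ($u{\left(n,r \right)} = -9 + \left(\left(n n + 5 r\right) + 5\right) = -9 + \left(\left(n^{2} + 5 r\right) + 5\right) = -9 + \left(5 + n^{2} + 5 r\right) = -4 + n^{2} + 5 r$)
$- 700 u{\left(- (-2 + \left(1 \cdot 6 + 4\right)) 0,3 \right)} = - 700 \left(-4 + \left(- (-2 + \left(1 \cdot 6 + 4\right)) 0\right)^{2} + 5 \cdot 3\right) = - 700 \left(-4 + \left(- (-2 + \left(6 + 4\right)) 0\right)^{2} + 15\right) = - 700 \left(-4 + \left(- (-2 + 10) 0\right)^{2} + 15\right) = - 700 \left(-4 + \left(\left(-1\right) 8 \cdot 0\right)^{2} + 15\right) = - 700 \left(-4 + \left(\left(-8\right) 0\right)^{2} + 15\right) = - 700 \left(-4 + 0^{2} + 15\right) = - 700 \left(-4 + 0 + 15\right) = \left(-700\right) 11 = -7700$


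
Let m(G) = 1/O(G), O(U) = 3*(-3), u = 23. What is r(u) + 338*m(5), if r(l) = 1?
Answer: -329/9 ≈ -36.556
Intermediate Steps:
O(U) = -9
m(G) = -1/9 (m(G) = 1/(-9) = -1/9)
r(u) + 338*m(5) = 1 + 338*(-1/9) = 1 - 338/9 = -329/9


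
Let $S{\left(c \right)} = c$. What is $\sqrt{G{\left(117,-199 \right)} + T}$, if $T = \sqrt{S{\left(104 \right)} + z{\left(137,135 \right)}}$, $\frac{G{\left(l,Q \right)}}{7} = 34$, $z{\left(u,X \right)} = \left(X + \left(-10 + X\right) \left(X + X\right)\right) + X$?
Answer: $\sqrt{238 + 2 \sqrt{8531}} \approx 20.56$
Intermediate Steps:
$z{\left(u,X \right)} = 2 X + 2 X \left(-10 + X\right)$ ($z{\left(u,X \right)} = \left(X + \left(-10 + X\right) 2 X\right) + X = \left(X + 2 X \left(-10 + X\right)\right) + X = 2 X + 2 X \left(-10 + X\right)$)
$G{\left(l,Q \right)} = 238$ ($G{\left(l,Q \right)} = 7 \cdot 34 = 238$)
$T = 2 \sqrt{8531}$ ($T = \sqrt{104 + 2 \cdot 135 \left(-9 + 135\right)} = \sqrt{104 + 2 \cdot 135 \cdot 126} = \sqrt{104 + 34020} = \sqrt{34124} = 2 \sqrt{8531} \approx 184.73$)
$\sqrt{G{\left(117,-199 \right)} + T} = \sqrt{238 + 2 \sqrt{8531}}$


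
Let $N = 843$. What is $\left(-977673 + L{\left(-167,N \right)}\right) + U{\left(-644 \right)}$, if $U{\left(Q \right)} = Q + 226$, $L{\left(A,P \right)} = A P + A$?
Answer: $-1119039$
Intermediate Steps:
$L{\left(A,P \right)} = A + A P$
$U{\left(Q \right)} = 226 + Q$
$\left(-977673 + L{\left(-167,N \right)}\right) + U{\left(-644 \right)} = \left(-977673 - 167 \left(1 + 843\right)\right) + \left(226 - 644\right) = \left(-977673 - 140948\right) - 418 = -1118621 - 418 = -1119039$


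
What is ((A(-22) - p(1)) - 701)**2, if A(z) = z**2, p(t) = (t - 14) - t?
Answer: 41209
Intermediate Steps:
p(t) = -14 (p(t) = (-14 + t) - t = -14)
((A(-22) - p(1)) - 701)**2 = (((-22)**2 - 1*(-14)) - 701)**2 = ((484 + 14) - 701)**2 = (498 - 701)**2 = (-203)**2 = 41209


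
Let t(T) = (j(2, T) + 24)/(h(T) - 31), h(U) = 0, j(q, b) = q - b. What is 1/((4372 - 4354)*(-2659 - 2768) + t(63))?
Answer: -31/3028229 ≈ -1.0237e-5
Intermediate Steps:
t(T) = -26/31 + T/31 (t(T) = ((2 - T) + 24)/(0 - 31) = (26 - T)/(-31) = (26 - T)*(-1/31) = -26/31 + T/31)
1/((4372 - 4354)*(-2659 - 2768) + t(63)) = 1/((4372 - 4354)*(-2659 - 2768) + (-26/31 + (1/31)*63)) = 1/(18*(-5427) + (-26/31 + 63/31)) = 1/(-97686 + 37/31) = 1/(-3028229/31) = -31/3028229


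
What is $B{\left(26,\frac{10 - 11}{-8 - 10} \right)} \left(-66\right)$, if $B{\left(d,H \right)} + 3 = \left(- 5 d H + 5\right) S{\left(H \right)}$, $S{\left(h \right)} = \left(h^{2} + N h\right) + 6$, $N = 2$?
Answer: $\frac{266024}{243} \approx 1094.7$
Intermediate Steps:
$S{\left(h \right)} = 6 + h^{2} + 2 h$ ($S{\left(h \right)} = \left(h^{2} + 2 h\right) + 6 = 6 + h^{2} + 2 h$)
$B{\left(d,H \right)} = -3 + \left(5 - 5 H d\right) \left(6 + H^{2} + 2 H\right)$ ($B{\left(d,H \right)} = -3 + \left(- 5 d H + 5\right) \left(6 + H^{2} + 2 H\right) = -3 + \left(- 5 H d + 5\right) \left(6 + H^{2} + 2 H\right) = -3 + \left(5 - 5 H d\right) \left(6 + H^{2} + 2 H\right)$)
$B{\left(26,\frac{10 - 11}{-8 - 10} \right)} \left(-66\right) = \left(27 + 5 \left(\frac{10 - 11}{-8 - 10}\right)^{2} + 10 \frac{10 - 11}{-8 - 10} - 5 \frac{10 - 11}{-8 - 10} \cdot 26 \left(6 + \left(\frac{10 - 11}{-8 - 10}\right)^{2} + 2 \frac{10 - 11}{-8 - 10}\right)\right) \left(-66\right) = \left(27 + 5 \left(- \frac{1}{-18}\right)^{2} + 10 \left(- \frac{1}{-18}\right) - 5 \left(- \frac{1}{-18}\right) 26 \left(6 + \left(- \frac{1}{-18}\right)^{2} + 2 \left(- \frac{1}{-18}\right)\right)\right) \left(-66\right) = \left(27 + 5 \left(\left(-1\right) \left(- \frac{1}{18}\right)\right)^{2} + 10 \left(\left(-1\right) \left(- \frac{1}{18}\right)\right) - 5 \left(\left(-1\right) \left(- \frac{1}{18}\right)\right) 26 \left(6 + \left(\left(-1\right) \left(- \frac{1}{18}\right)\right)^{2} + 2 \left(\left(-1\right) \left(- \frac{1}{18}\right)\right)\right)\right) \left(-66\right) = \left(27 + \frac{5}{324} + 10 \cdot \frac{1}{18} - \frac{5}{18} \cdot 26 \left(6 + \left(\frac{1}{18}\right)^{2} + 2 \cdot \frac{1}{18}\right)\right) \left(-66\right) = \left(27 + 5 \cdot \frac{1}{324} + \frac{5}{9} - \frac{5}{18} \cdot 26 \left(6 + \frac{1}{324} + \frac{1}{9}\right)\right) \left(-66\right) = \left(27 + \frac{5}{324} + \frac{5}{9} - \frac{5}{18} \cdot 26 \cdot \frac{1981}{324}\right) \left(-66\right) = \left(27 + \frac{5}{324} + \frac{5}{9} - \frac{128765}{2916}\right) \left(-66\right) = \left(- \frac{12092}{729}\right) \left(-66\right) = \frac{266024}{243}$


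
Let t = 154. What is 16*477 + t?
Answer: 7786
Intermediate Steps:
16*477 + t = 16*477 + 154 = 7632 + 154 = 7786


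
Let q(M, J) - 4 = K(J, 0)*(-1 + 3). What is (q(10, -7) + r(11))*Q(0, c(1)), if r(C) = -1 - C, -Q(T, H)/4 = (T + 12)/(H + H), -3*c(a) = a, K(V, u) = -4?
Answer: -1152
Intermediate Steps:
c(a) = -a/3
Q(T, H) = -2*(12 + T)/H (Q(T, H) = -4*(T + 12)/(H + H) = -4*(12 + T)/(2*H) = -4*(12 + T)*1/(2*H) = -2*(12 + T)/H)
q(M, J) = -4 (q(M, J) = 4 - 4*(-1 + 3) = 4 - 4*2 = 4 - 8 = -4)
(q(10, -7) + r(11))*Q(0, c(1)) = (-4 + (-1 - 1*11))*(2*(-12 - 1*0)/((-⅓*1))) = (-4 + (-1 - 11))*(2*(-12 + 0)/(-⅓)) = (-4 - 12)*(2*(-3)*(-12)) = -16*72 = -1152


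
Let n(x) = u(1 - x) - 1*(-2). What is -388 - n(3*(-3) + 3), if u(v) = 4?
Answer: -394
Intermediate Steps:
n(x) = 6 (n(x) = 4 - 1*(-2) = 4 + 2 = 6)
-388 - n(3*(-3) + 3) = -388 - 1*6 = -388 - 6 = -394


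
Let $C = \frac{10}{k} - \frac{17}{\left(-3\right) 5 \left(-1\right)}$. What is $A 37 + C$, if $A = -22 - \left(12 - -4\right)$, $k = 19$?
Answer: $- \frac{400883}{285} \approx -1406.6$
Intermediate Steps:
$C = - \frac{173}{285}$ ($C = \frac{10}{19} - \frac{17}{\left(-3\right) 5 \left(-1\right)} = 10 \cdot \frac{1}{19} - \frac{17}{\left(-15\right) \left(-1\right)} = \frac{10}{19} - \frac{17}{15} = - \frac{173}{285} \approx -0.60702$)
$A = -38$ ($A = -22 - \left(12 + 4\right) = -22 - 16 = -38$)
$A 37 + C = \left(-38\right) 37 - \frac{173}{285} = -1406 - \frac{173}{285} = - \frac{400883}{285}$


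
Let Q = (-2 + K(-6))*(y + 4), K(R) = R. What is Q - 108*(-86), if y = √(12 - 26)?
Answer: 9256 - 8*I*√14 ≈ 9256.0 - 29.933*I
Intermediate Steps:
y = I*√14 (y = √(-14) = I*√14 ≈ 3.7417*I)
Q = -32 - 8*I*√14 (Q = (-2 - 6)*(I*√14 + 4) = -8*(4 + I*√14) = -32 - 8*I*√14 ≈ -32.0 - 29.933*I)
Q - 108*(-86) = (-32 - 8*I*√14) - 108*(-86) = (-32 - 8*I*√14) + 9288 = 9256 - 8*I*√14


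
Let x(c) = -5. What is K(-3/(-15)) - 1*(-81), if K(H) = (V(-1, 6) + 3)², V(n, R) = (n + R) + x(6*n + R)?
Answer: 90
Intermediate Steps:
V(n, R) = -5 + R + n (V(n, R) = (n + R) - 5 = (R + n) - 5 = -5 + R + n)
K(H) = 9 (K(H) = ((-5 + 6 - 1) + 3)² = (0 + 3)² = 3² = 9)
K(-3/(-15)) - 1*(-81) = 9 - 1*(-81) = 9 + 81 = 90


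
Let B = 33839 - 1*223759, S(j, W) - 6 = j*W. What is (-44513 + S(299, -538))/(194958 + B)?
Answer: -205369/5038 ≈ -40.764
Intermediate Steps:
S(j, W) = 6 + W*j (S(j, W) = 6 + j*W = 6 + W*j)
B = -189920 (B = 33839 - 223759 = -189920)
(-44513 + S(299, -538))/(194958 + B) = (-44513 + (6 - 538*299))/(194958 - 189920) = (-44513 + (6 - 160862))/5038 = (-44513 - 160856)*(1/5038) = -205369*1/5038 = -205369/5038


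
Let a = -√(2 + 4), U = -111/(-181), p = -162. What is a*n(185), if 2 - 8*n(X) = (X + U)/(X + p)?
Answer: 12635*√6/16652 ≈ 1.8586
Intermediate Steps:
U = 111/181 (U = -111*(-1/181) = 111/181 ≈ 0.61326)
n(X) = ¼ - (111/181 + X)/(8*(-162 + X)) (n(X) = ¼ - (X + 111/181)/(8*(X - 162)) = ¼ - (111/181 + X)/(8*(-162 + X)))
a = -√6 ≈ -2.4495
a*n(185) = (-√6)*((-58755 + 181*185)/(1448*(-162 + 185))) = (-√6)*((1/1448)*(-58755 + 33485)/23) = (-√6)*((1/1448)*(1/23)*(-25270)) = -√6*(-12635/16652) = 12635*√6/16652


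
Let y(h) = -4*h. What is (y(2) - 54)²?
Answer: 3844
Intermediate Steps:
(y(2) - 54)² = (-4*2 - 54)² = (-8 - 54)² = (-62)² = 3844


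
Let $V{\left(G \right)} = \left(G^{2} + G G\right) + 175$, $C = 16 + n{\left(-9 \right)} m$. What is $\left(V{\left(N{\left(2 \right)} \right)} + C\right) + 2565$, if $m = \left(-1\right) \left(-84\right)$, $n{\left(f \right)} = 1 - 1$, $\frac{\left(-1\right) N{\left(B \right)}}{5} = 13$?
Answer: $11206$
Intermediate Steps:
$N{\left(B \right)} = -65$ ($N{\left(B \right)} = \left(-5\right) 13 = -65$)
$n{\left(f \right)} = 0$
$m = 84$
$C = 16$ ($C = 16 + 0 \cdot 84 = 16 + 0 = 16$)
$V{\left(G \right)} = 175 + 2 G^{2}$ ($V{\left(G \right)} = \left(G^{2} + G^{2}\right) + 175 = 2 G^{2} + 175 = 175 + 2 G^{2}$)
$\left(V{\left(N{\left(2 \right)} \right)} + C\right) + 2565 = \left(\left(175 + 2 \left(-65\right)^{2}\right) + 16\right) + 2565 = \left(\left(175 + 2 \cdot 4225\right) + 16\right) + 2565 = \left(\left(175 + 8450\right) + 16\right) + 2565 = \left(8625 + 16\right) + 2565 = 8641 + 2565 = 11206$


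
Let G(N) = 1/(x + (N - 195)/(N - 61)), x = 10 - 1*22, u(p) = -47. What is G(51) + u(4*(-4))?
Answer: -559/12 ≈ -46.583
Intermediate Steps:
x = -12 (x = 10 - 22 = -12)
G(N) = 1/(-12 + (-195 + N)/(-61 + N)) (G(N) = 1/(-12 + (N - 195)/(N - 61)) = 1/(-12 + (-195 + N)/(-61 + N)))
G(51) + u(4*(-4)) = (-61 + 51)/(537 - 11*51) - 47 = -10/(537 - 561) - 47 = -10/(-24) - 47 = -1/24*(-10) - 47 = 5/12 - 47 = -559/12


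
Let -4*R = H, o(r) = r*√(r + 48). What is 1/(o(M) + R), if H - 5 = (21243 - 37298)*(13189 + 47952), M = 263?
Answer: 981618750/240893842501844389 - 1052*√311/240893842501844389 ≈ 4.0748e-9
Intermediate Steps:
H = -981618750 (H = 5 + (21243 - 37298)*(13189 + 47952) = 5 - 16055*61141 = 5 - 981618755 = -981618750)
o(r) = r*√(48 + r)
R = 490809375/2 (R = -¼*(-981618750) = 490809375/2 ≈ 2.4540e+8)
1/(o(M) + R) = 1/(263*√(48 + 263) + 490809375/2) = 1/(263*√311 + 490809375/2) = 1/(490809375/2 + 263*√311)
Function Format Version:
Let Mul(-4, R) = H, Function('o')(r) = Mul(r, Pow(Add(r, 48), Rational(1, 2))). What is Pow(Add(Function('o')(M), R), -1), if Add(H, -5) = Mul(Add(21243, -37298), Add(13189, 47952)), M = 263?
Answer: Add(Rational(981618750, 240893842501844389), Mul(Rational(-1052, 240893842501844389), Pow(311, Rational(1, 2)))) ≈ 4.0748e-9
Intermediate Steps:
H = -981618750 (H = Add(5, Mul(Add(21243, -37298), Add(13189, 47952))) = Add(5, Mul(-16055, 61141)) = Add(5, -981618755) = -981618750)
Function('o')(r) = Mul(r, Pow(Add(48, r), Rational(1, 2)))
R = Rational(490809375, 2) (R = Mul(Rational(-1, 4), -981618750) = Rational(490809375, 2) ≈ 2.4540e+8)
Pow(Add(Function('o')(M), R), -1) = Pow(Add(Mul(263, Pow(Add(48, 263), Rational(1, 2))), Rational(490809375, 2)), -1) = Pow(Add(Mul(263, Pow(311, Rational(1, 2))), Rational(490809375, 2)), -1) = Pow(Add(Rational(490809375, 2), Mul(263, Pow(311, Rational(1, 2)))), -1)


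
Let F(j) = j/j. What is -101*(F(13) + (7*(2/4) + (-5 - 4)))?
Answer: 909/2 ≈ 454.50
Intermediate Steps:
F(j) = 1
-101*(F(13) + (7*(2/4) + (-5 - 4))) = -101*(1 + (7*(2/4) + (-5 - 4))) = -101*(1 + (7*(2*(¼)) - 9)) = -101*(1 + (7*(½) - 9)) = -101*(1 + (7/2 - 9)) = -101*(1 - 11/2) = -101*(-9/2) = 909/2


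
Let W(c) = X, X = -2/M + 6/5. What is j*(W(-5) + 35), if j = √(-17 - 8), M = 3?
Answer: 533*I/3 ≈ 177.67*I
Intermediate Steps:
j = 5*I (j = √(-25) = 5*I ≈ 5.0*I)
X = 8/15 (X = -2/3 + 6/5 = -2*⅓ + 6*(⅕) = -⅔ + 6/5 = 8/15 ≈ 0.53333)
W(c) = 8/15
j*(W(-5) + 35) = (5*I)*(8/15 + 35) = (5*I)*(533/15) = 533*I/3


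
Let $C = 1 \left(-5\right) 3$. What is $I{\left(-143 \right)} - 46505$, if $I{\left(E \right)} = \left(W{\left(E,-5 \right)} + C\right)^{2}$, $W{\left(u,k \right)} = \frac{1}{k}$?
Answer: $- \frac{1156849}{25} \approx -46274.0$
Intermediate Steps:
$C = -15$ ($C = \left(-5\right) 3 = -15$)
$I{\left(E \right)} = \frac{5776}{25}$ ($I{\left(E \right)} = \left(\frac{1}{-5} - 15\right)^{2} = \left(- \frac{1}{5} - 15\right)^{2} = \left(- \frac{76}{5}\right)^{2} = \frac{5776}{25}$)
$I{\left(-143 \right)} - 46505 = \frac{5776}{25} - 46505 = - \frac{1156849}{25}$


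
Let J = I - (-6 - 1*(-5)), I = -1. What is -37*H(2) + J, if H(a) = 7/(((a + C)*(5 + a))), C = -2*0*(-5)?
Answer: -37/2 ≈ -18.500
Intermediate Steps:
C = 0 (C = 0*(-5) = 0)
J = 0 (J = -1 - (-6 - 1*(-5)) = -1 - (-6 + 5) = -1 - 1*(-1) = -1 + 1 = 0)
H(a) = 7/(a*(5 + a)) (H(a) = 7/(((a + 0)*(5 + a))) = 7/((a*(5 + a))) = 7*(1/(a*(5 + a))) = 7/(a*(5 + a)))
-37*H(2) + J = -259/(2*(5 + 2)) + 0 = -259/(2*7) + 0 = -37*½ + 0 = -37/2 + 0 = -37/2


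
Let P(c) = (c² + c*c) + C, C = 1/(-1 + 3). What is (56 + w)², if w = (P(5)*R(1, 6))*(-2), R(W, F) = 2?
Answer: 21316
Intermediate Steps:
C = ½ (C = 1/2 = ½ ≈ 0.50000)
P(c) = ½ + 2*c² (P(c) = (c² + c*c) + ½ = (c² + c²) + ½ = 2*c² + ½ = ½ + 2*c²)
w = -202 (w = ((½ + 2*5²)*2)*(-2) = ((½ + 2*25)*2)*(-2) = ((½ + 50)*2)*(-2) = ((101/2)*2)*(-2) = 101*(-2) = -202)
(56 + w)² = (56 - 202)² = (-146)² = 21316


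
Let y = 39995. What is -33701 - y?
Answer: -73696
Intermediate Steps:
-33701 - y = -33701 - 1*39995 = -33701 - 39995 = -73696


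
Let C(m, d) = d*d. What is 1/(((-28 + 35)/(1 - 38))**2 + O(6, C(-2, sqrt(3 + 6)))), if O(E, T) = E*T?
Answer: 1369/73975 ≈ 0.018506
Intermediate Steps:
C(m, d) = d**2
1/(((-28 + 35)/(1 - 38))**2 + O(6, C(-2, sqrt(3 + 6)))) = 1/(((-28 + 35)/(1 - 38))**2 + 6*(sqrt(3 + 6))**2) = 1/((7/(-37))**2 + 6*(sqrt(9))**2) = 1/((7*(-1/37))**2 + 6*3**2) = 1/((-7/37)**2 + 6*9) = 1/(49/1369 + 54) = 1/(73975/1369) = 1369/73975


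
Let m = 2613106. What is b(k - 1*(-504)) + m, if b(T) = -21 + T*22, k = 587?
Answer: 2637087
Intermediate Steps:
b(T) = -21 + 22*T
b(k - 1*(-504)) + m = (-21 + 22*(587 - 1*(-504))) + 2613106 = (-21 + 22*(587 + 504)) + 2613106 = (-21 + 22*1091) + 2613106 = (-21 + 24002) + 2613106 = 23981 + 2613106 = 2637087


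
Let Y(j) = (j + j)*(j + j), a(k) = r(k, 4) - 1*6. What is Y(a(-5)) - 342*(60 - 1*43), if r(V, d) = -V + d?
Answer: -5778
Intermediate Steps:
r(V, d) = d - V
a(k) = -2 - k (a(k) = (4 - k) - 1*6 = (4 - k) - 6 = -2 - k)
Y(j) = 4*j² (Y(j) = (2*j)*(2*j) = 4*j²)
Y(a(-5)) - 342*(60 - 1*43) = 4*(-2 - 1*(-5))² - 342*(60 - 1*43) = 4*(-2 + 5)² - 342*(60 - 43) = 4*3² - 342*17 = 4*9 - 5814 = 36 - 5814 = -5778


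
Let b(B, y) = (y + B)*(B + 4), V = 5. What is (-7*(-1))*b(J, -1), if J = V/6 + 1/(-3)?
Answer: -63/4 ≈ -15.750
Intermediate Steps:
J = 1/2 (J = 5/6 + 1/(-3) = 5*(1/6) + 1*(-1/3) = 5/6 - 1/3 = 1/2 ≈ 0.50000)
b(B, y) = (4 + B)*(B + y) (b(B, y) = (B + y)*(4 + B) = (4 + B)*(B + y))
(-7*(-1))*b(J, -1) = (-7*(-1))*((1/2)**2 + 4*(1/2) + 4*(-1) + (1/2)*(-1)) = 7*(1/4 + 2 - 4 - 1/2) = 7*(-9/4) = -63/4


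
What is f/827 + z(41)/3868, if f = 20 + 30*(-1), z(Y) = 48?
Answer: 254/799709 ≈ 0.00031762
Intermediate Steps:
f = -10 (f = 20 - 30 = -10)
f/827 + z(41)/3868 = -10/827 + 48/3868 = -10*1/827 + 48*(1/3868) = -10/827 + 12/967 = 254/799709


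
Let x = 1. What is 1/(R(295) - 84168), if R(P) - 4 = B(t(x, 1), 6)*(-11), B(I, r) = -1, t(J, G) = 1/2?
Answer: -1/84153 ≈ -1.1883e-5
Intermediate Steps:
t(J, G) = ½
R(P) = 15 (R(P) = 4 - 1*(-11) = 4 + 11 = 15)
1/(R(295) - 84168) = 1/(15 - 84168) = 1/(-84153) = -1/84153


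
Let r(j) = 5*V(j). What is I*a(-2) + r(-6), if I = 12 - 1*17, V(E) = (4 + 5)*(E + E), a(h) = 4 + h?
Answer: -550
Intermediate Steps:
V(E) = 18*E (V(E) = 9*(2*E) = 18*E)
r(j) = 90*j (r(j) = 5*(18*j) = 90*j)
I = -5 (I = 12 - 17 = -5)
I*a(-2) + r(-6) = -5*(4 - 2) + 90*(-6) = -5*2 - 540 = -10 - 540 = -550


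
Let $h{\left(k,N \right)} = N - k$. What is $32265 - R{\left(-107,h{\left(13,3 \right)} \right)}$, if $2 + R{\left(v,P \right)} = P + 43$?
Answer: $32234$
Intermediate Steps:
$R{\left(v,P \right)} = 41 + P$ ($R{\left(v,P \right)} = -2 + \left(P + 43\right) = -2 + \left(43 + P\right) = 41 + P$)
$32265 - R{\left(-107,h{\left(13,3 \right)} \right)} = 32265 - \left(41 + \left(3 - 13\right)\right) = 32265 - \left(41 - 10\right) = 32265 - 31 = 32234$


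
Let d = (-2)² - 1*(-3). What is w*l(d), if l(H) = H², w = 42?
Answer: 2058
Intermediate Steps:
d = 7 (d = 4 + 3 = 7)
w*l(d) = 42*7² = 42*49 = 2058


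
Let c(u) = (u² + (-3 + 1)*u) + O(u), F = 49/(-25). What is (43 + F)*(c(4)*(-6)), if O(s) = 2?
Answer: -12312/5 ≈ -2462.4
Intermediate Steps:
F = -49/25 (F = 49*(-1/25) = -49/25 ≈ -1.9600)
c(u) = 2 + u² - 2*u (c(u) = (u² + (-3 + 1)*u) + 2 = (u² - 2*u) + 2 = 2 + u² - 2*u)
(43 + F)*(c(4)*(-6)) = (43 - 49/25)*((2 + 4² - 2*4)*(-6)) = 1026*((2 + 16 - 8)*(-6))/25 = 1026*(10*(-6))/25 = (1026/25)*(-60) = -12312/5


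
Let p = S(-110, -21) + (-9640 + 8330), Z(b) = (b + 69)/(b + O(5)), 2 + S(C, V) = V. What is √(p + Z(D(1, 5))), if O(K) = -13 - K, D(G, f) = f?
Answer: I*√226239/13 ≈ 36.588*I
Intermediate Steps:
S(C, V) = -2 + V
Z(b) = (69 + b)/(-18 + b) (Z(b) = (b + 69)/(b + (-13 - 1*5)) = (69 + b)/(b + (-13 - 5)) = (69 + b)/(b - 18) = (69 + b)/(-18 + b))
p = -1333 (p = (-2 - 21) + (-9640 + 8330) = -23 - 1310 = -1333)
√(p + Z(D(1, 5))) = √(-1333 + (69 + 5)/(-18 + 5)) = √(-1333 + 74/(-13)) = √(-1333 - 1/13*74) = √(-1333 - 74/13) = √(-17403/13) = I*√226239/13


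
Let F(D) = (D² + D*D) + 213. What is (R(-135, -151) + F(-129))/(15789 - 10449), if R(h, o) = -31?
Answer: 94/15 ≈ 6.2667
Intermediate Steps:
F(D) = 213 + 2*D² (F(D) = (D² + D²) + 213 = 2*D² + 213 = 213 + 2*D²)
(R(-135, -151) + F(-129))/(15789 - 10449) = (-31 + (213 + 2*(-129)²))/(15789 - 10449) = (-31 + (213 + 2*16641))/5340 = (-31 + (213 + 33282))*(1/5340) = (-31 + 33495)*(1/5340) = 33464*(1/5340) = 94/15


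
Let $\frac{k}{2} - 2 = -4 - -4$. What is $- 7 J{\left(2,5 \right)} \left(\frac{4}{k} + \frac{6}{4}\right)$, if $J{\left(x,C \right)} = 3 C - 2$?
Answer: $- \frac{455}{2} \approx -227.5$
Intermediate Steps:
$J{\left(x,C \right)} = -2 + 3 C$
$k = 4$ ($k = 4 + 2 \left(-4 - -4\right) = 4 + 2 \left(-4 + 4\right) = 4 + 2 \cdot 0 = 4 + 0 = 4$)
$- 7 J{\left(2,5 \right)} \left(\frac{4}{k} + \frac{6}{4}\right) = - 7 \left(-2 + 3 \cdot 5\right) \left(\frac{4}{4} + \frac{6}{4}\right) = - 7 \left(-2 + 15\right) \left(4 \cdot \frac{1}{4} + 6 \cdot \frac{1}{4}\right) = \left(-7\right) 13 \left(1 + \frac{3}{2}\right) = \left(-91\right) \frac{5}{2} = - \frac{455}{2}$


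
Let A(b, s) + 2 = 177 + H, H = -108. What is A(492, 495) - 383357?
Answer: -383290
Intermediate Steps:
A(b, s) = 67 (A(b, s) = -2 + (177 - 108) = -2 + 69 = 67)
A(492, 495) - 383357 = 67 - 383357 = -383290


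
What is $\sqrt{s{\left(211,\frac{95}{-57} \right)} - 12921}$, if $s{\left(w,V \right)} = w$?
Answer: $i \sqrt{12710} \approx 112.74 i$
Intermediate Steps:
$\sqrt{s{\left(211,\frac{95}{-57} \right)} - 12921} = \sqrt{211 - 12921} = \sqrt{-12710} = i \sqrt{12710}$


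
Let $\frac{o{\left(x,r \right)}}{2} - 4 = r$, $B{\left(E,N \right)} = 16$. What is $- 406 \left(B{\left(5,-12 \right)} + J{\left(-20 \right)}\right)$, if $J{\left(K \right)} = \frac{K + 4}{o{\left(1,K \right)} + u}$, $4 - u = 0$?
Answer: $-6728$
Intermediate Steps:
$u = 4$ ($u = 4 - 0 = 4 + 0 = 4$)
$o{\left(x,r \right)} = 8 + 2 r$
$J{\left(K \right)} = \frac{4 + K}{12 + 2 K}$ ($J{\left(K \right)} = \frac{K + 4}{\left(8 + 2 K\right) + 4} = \frac{4 + K}{12 + 2 K}$)
$- 406 \left(B{\left(5,-12 \right)} + J{\left(-20 \right)}\right) = - 406 \left(16 + \frac{4 - 20}{2 \left(6 - 20\right)}\right) = - 406 \left(16 + \frac{1}{2} \frac{1}{-14} \left(-16\right)\right) = - 406 \left(16 + \frac{1}{2} \left(- \frac{1}{14}\right) \left(-16\right)\right) = - 406 \left(16 + \frac{4}{7}\right) = \left(-406\right) \frac{116}{7} = -6728$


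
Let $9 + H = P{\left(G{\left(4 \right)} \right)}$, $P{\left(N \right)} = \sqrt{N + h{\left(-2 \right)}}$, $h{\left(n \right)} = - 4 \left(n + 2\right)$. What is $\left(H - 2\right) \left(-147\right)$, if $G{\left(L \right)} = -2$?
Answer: $1617 - 147 i \sqrt{2} \approx 1617.0 - 207.89 i$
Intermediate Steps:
$h{\left(n \right)} = -8 - 4 n$ ($h{\left(n \right)} = - 4 \left(2 + n\right) = -8 - 4 n$)
$P{\left(N \right)} = \sqrt{N}$ ($P{\left(N \right)} = \sqrt{N - 0} = \sqrt{N + \left(-8 + 8\right)} = \sqrt{N + 0} = \sqrt{N}$)
$H = -9 + i \sqrt{2}$ ($H = -9 + \sqrt{-2} = -9 + i \sqrt{2} \approx -9.0 + 1.4142 i$)
$\left(H - 2\right) \left(-147\right) = \left(\left(-9 + i \sqrt{2}\right) - 2\right) \left(-147\right) = \left(-11 + i \sqrt{2}\right) \left(-147\right) = 1617 - 147 i \sqrt{2}$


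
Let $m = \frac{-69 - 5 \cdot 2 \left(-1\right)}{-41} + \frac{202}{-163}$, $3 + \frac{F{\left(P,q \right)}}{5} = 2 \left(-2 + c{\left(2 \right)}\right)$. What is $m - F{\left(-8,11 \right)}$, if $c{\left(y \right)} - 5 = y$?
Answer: $- \frac{232570}{6683} \approx -34.8$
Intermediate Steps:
$c{\left(y \right)} = 5 + y$
$F{\left(P,q \right)} = 35$ ($F{\left(P,q \right)} = -15 + 5 \cdot 2 \left(-2 + \left(5 + 2\right)\right) = -15 + 5 \cdot 2 \left(-2 + 7\right) = -15 + 5 \cdot 2 \cdot 5 = -15 + 5 \cdot 10 = -15 + 50 = 35$)
$m = \frac{1335}{6683}$ ($m = \left(-69 - 10 \left(-1\right)\right) \left(- \frac{1}{41}\right) + 202 \left(- \frac{1}{163}\right) = \left(-69 - -10\right) \left(- \frac{1}{41}\right) - \frac{202}{163} = \left(-69 + 10\right) \left(- \frac{1}{41}\right) - \frac{202}{163} = \left(-59\right) \left(- \frac{1}{41}\right) - \frac{202}{163} = \frac{59}{41} - \frac{202}{163} = \frac{1335}{6683} \approx 0.19976$)
$m - F{\left(-8,11 \right)} = \frac{1335}{6683} - 35 = - \frac{232570}{6683}$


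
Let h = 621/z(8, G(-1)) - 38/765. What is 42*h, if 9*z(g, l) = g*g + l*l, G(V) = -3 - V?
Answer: 1759471/510 ≈ 3449.9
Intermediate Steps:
z(g, l) = g**2/9 + l**2/9 (z(g, l) = (g*g + l*l)/9 = (g**2 + l**2)/9 = g**2/9 + l**2/9)
h = 251353/3060 (h = 621/((1/9)*8**2 + (-3 - 1*(-1))**2/9) - 38/765 = 621/((1/9)*64 + (-3 + 1)**2/9) - 38*1/765 = 621/(64/9 + (1/9)*(-2)**2) - 38/765 = 621/(64/9 + (1/9)*4) - 38/765 = 621/(64/9 + 4/9) - 38/765 = 621/(68/9) - 38/765 = 621*(9/68) - 38/765 = 5589/68 - 38/765 = 251353/3060 ≈ 82.141)
42*h = 42*(251353/3060) = 1759471/510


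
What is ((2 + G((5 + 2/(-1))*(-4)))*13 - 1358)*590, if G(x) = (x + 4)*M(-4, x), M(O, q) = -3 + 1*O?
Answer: -356360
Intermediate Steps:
M(O, q) = -3 + O
G(x) = -28 - 7*x (G(x) = (x + 4)*(-3 - 4) = (4 + x)*(-7) = -28 - 7*x)
((2 + G((5 + 2/(-1))*(-4)))*13 - 1358)*590 = ((2 + (-28 - 7*(5 + 2/(-1))*(-4)))*13 - 1358)*590 = ((2 + (-28 - 7*(5 + 2*(-1))*(-4)))*13 - 1358)*590 = ((2 + (-28 - 7*(5 - 2)*(-4)))*13 - 1358)*590 = ((2 + (-28 - 21*(-4)))*13 - 1358)*590 = ((2 + (-28 - 7*(-12)))*13 - 1358)*590 = ((2 + (-28 + 84))*13 - 1358)*590 = ((2 + 56)*13 - 1358)*590 = (58*13 - 1358)*590 = (754 - 1358)*590 = -604*590 = -356360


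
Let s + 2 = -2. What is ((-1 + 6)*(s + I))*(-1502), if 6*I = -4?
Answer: 105140/3 ≈ 35047.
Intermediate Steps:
s = -4 (s = -2 - 2 = -4)
I = -⅔ (I = (⅙)*(-4) = -⅔ ≈ -0.66667)
((-1 + 6)*(s + I))*(-1502) = ((-1 + 6)*(-4 - ⅔))*(-1502) = (5*(-14/3))*(-1502) = -70/3*(-1502) = 105140/3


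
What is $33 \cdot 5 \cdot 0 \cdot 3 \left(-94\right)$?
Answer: $0$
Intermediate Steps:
$33 \cdot 5 \cdot 0 \cdot 3 \left(-94\right) = 33 \cdot 0 \cdot 3 \left(-94\right) = 33 \cdot 0 \left(-94\right) = 0 \left(-94\right) = 0$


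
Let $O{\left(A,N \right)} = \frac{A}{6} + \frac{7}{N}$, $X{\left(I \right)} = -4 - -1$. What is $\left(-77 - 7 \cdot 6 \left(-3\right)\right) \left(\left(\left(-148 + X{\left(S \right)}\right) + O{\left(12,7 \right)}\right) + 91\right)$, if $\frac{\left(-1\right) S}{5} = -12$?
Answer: $-2793$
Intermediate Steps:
$S = 60$ ($S = \left(-5\right) \left(-12\right) = 60$)
$X{\left(I \right)} = -3$ ($X{\left(I \right)} = -4 + 1 = -3$)
$O{\left(A,N \right)} = \frac{7}{N} + \frac{A}{6}$ ($O{\left(A,N \right)} = A \frac{1}{6} + \frac{7}{N} = \frac{A}{6} + \frac{7}{N} = \frac{7}{N} + \frac{A}{6}$)
$\left(-77 - 7 \cdot 6 \left(-3\right)\right) \left(\left(\left(-148 + X{\left(S \right)}\right) + O{\left(12,7 \right)}\right) + 91\right) = \left(-77 - 7 \cdot 6 \left(-3\right)\right) \left(\left(\left(-148 - 3\right) + \left(\frac{7}{7} + \frac{1}{6} \cdot 12\right)\right) + 91\right) = \left(-77 - 42 \left(-3\right)\right) \left(\left(-151 + \left(7 \cdot \frac{1}{7} + 2\right)\right) + 91\right) = \left(-77 - -126\right) \left(\left(-151 + \left(1 + 2\right)\right) + 91\right) = \left(-77 + 126\right) \left(\left(-151 + 3\right) + 91\right) = 49 \left(-148 + 91\right) = 49 \left(-57\right) = -2793$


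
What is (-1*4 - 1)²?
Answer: 25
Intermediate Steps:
(-1*4 - 1)² = (-4 - 1)² = (-5)² = 25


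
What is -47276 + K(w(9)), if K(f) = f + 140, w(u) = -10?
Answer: -47146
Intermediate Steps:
K(f) = 140 + f
-47276 + K(w(9)) = -47276 + (140 - 10) = -47276 + 130 = -47146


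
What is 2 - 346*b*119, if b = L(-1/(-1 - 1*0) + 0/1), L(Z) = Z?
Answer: -41172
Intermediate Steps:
b = 1 (b = -1/(-1 - 1*0) + 0/1 = -1/(-1 + 0) + 0*1 = -1/(-1) + 0 = -1*(-1) + 0 = 1 + 0 = 1)
2 - 346*b*119 = 2 - 346*119 = 2 - 41174 = -41172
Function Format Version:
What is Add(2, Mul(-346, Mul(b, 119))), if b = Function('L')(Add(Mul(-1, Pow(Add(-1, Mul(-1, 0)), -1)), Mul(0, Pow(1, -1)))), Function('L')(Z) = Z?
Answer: -41172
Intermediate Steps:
b = 1 (b = Add(Mul(-1, Pow(Add(-1, Mul(-1, 0)), -1)), Mul(0, Pow(1, -1))) = Add(Mul(-1, Pow(Add(-1, 0), -1)), Mul(0, 1)) = Add(Mul(-1, Pow(-1, -1)), 0) = Add(Mul(-1, -1), 0) = Add(1, 0) = 1)
Add(2, Mul(-346, Mul(b, 119))) = Add(2, Mul(-346, Mul(1, 119))) = Add(2, Mul(-346, 119)) = Add(2, -41174) = -41172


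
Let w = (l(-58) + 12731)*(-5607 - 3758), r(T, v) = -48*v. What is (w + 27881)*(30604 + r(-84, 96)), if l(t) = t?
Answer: -3084549244944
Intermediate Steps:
w = -118682645 (w = (-58 + 12731)*(-5607 - 3758) = 12673*(-9365) = -118682645)
(w + 27881)*(30604 + r(-84, 96)) = (-118682645 + 27881)*(30604 - 48*96) = -118654764*(30604 - 4608) = -118654764*25996 = -3084549244944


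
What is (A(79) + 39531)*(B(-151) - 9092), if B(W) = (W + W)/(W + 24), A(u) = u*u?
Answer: -52838372904/127 ≈ -4.1605e+8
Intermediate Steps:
A(u) = u**2
B(W) = 2*W/(24 + W) (B(W) = (2*W)/(24 + W) = 2*W/(24 + W))
(A(79) + 39531)*(B(-151) - 9092) = (79**2 + 39531)*(2*(-151)/(24 - 151) - 9092) = (6241 + 39531)*(2*(-151)/(-127) - 9092) = 45772*(2*(-151)*(-1/127) - 9092) = 45772*(302/127 - 9092) = 45772*(-1154382/127) = -52838372904/127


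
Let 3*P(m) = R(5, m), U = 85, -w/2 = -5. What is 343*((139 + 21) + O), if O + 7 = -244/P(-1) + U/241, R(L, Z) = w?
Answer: 33128312/1205 ≈ 27492.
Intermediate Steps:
w = 10 (w = -2*(-5) = 10)
R(L, Z) = 10
P(m) = 10/3 (P(m) = (1/3)*10 = 10/3)
O = -96216/1205 (O = -7 + (-244/10/3 + 85/241) = -7 + (-244*3/10 + 85*(1/241)) = -7 + (-366/5 + 85/241) = -7 - 87781/1205 = -96216/1205 ≈ -79.847)
343*((139 + 21) + O) = 343*((139 + 21) - 96216/1205) = 343*(160 - 96216/1205) = 343*(96584/1205) = 33128312/1205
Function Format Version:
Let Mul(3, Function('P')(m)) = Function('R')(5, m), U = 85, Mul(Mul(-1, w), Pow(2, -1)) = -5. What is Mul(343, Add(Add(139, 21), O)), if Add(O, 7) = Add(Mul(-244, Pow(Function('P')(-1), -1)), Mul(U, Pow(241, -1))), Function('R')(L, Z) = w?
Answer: Rational(33128312, 1205) ≈ 27492.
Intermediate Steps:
w = 10 (w = Mul(-2, -5) = 10)
Function('R')(L, Z) = 10
Function('P')(m) = Rational(10, 3) (Function('P')(m) = Mul(Rational(1, 3), 10) = Rational(10, 3))
O = Rational(-96216, 1205) (O = Add(-7, Add(Mul(-244, Pow(Rational(10, 3), -1)), Mul(85, Pow(241, -1)))) = Add(-7, Add(Mul(-244, Rational(3, 10)), Mul(85, Rational(1, 241)))) = Add(-7, Add(Rational(-366, 5), Rational(85, 241))) = Add(-7, Rational(-87781, 1205)) = Rational(-96216, 1205) ≈ -79.847)
Mul(343, Add(Add(139, 21), O)) = Mul(343, Add(Add(139, 21), Rational(-96216, 1205))) = Mul(343, Add(160, Rational(-96216, 1205))) = Mul(343, Rational(96584, 1205)) = Rational(33128312, 1205)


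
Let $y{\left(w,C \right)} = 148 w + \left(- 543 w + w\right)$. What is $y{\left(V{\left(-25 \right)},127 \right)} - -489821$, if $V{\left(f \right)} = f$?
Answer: $499671$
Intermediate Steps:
$y{\left(w,C \right)} = - 394 w$ ($y{\left(w,C \right)} = 148 w - 542 w = - 394 w$)
$y{\left(V{\left(-25 \right)},127 \right)} - -489821 = \left(-394\right) \left(-25\right) - -489821 = 9850 + 489821 = 499671$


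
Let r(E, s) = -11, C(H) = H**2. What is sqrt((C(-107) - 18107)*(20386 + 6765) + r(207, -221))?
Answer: I*sqrt(180771369) ≈ 13445.0*I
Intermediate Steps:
sqrt((C(-107) - 18107)*(20386 + 6765) + r(207, -221)) = sqrt(((-107)**2 - 18107)*(20386 + 6765) - 11) = sqrt((11449 - 18107)*27151 - 11) = sqrt(-6658*27151 - 11) = sqrt(-180771358 - 11) = sqrt(-180771369) = I*sqrt(180771369)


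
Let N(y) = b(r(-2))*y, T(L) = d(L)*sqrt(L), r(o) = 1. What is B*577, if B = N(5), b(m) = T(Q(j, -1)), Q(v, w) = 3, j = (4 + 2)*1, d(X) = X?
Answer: 8655*sqrt(3) ≈ 14991.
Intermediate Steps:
j = 6 (j = 6*1 = 6)
T(L) = L**(3/2) (T(L) = L*sqrt(L) = L**(3/2))
b(m) = 3*sqrt(3) (b(m) = 3**(3/2) = 3*sqrt(3))
N(y) = 3*y*sqrt(3) (N(y) = (3*sqrt(3))*y = 3*y*sqrt(3))
B = 15*sqrt(3) (B = 3*5*sqrt(3) = 15*sqrt(3) ≈ 25.981)
B*577 = (15*sqrt(3))*577 = 8655*sqrt(3)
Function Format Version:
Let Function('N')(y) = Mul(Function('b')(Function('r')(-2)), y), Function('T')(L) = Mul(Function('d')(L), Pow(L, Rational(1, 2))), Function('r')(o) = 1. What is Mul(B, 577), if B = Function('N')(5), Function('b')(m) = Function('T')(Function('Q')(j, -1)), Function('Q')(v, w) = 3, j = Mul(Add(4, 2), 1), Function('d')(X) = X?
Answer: Mul(8655, Pow(3, Rational(1, 2))) ≈ 14991.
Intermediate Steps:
j = 6 (j = Mul(6, 1) = 6)
Function('T')(L) = Pow(L, Rational(3, 2)) (Function('T')(L) = Mul(L, Pow(L, Rational(1, 2))) = Pow(L, Rational(3, 2)))
Function('b')(m) = Mul(3, Pow(3, Rational(1, 2))) (Function('b')(m) = Pow(3, Rational(3, 2)) = Mul(3, Pow(3, Rational(1, 2))))
Function('N')(y) = Mul(3, y, Pow(3, Rational(1, 2))) (Function('N')(y) = Mul(Mul(3, Pow(3, Rational(1, 2))), y) = Mul(3, y, Pow(3, Rational(1, 2))))
B = Mul(15, Pow(3, Rational(1, 2))) (B = Mul(3, 5, Pow(3, Rational(1, 2))) = Mul(15, Pow(3, Rational(1, 2))) ≈ 25.981)
Mul(B, 577) = Mul(Mul(15, Pow(3, Rational(1, 2))), 577) = Mul(8655, Pow(3, Rational(1, 2)))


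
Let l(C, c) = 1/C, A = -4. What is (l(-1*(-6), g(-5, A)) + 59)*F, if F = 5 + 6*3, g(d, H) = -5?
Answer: 8165/6 ≈ 1360.8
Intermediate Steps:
F = 23 (F = 5 + 18 = 23)
(l(-1*(-6), g(-5, A)) + 59)*F = (1/(-1*(-6)) + 59)*23 = (1/6 + 59)*23 = (⅙ + 59)*23 = (355/6)*23 = 8165/6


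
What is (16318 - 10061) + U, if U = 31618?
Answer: 37875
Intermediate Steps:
(16318 - 10061) + U = (16318 - 10061) + 31618 = 6257 + 31618 = 37875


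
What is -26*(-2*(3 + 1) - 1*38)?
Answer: 1196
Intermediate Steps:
-26*(-2*(3 + 1) - 1*38) = -26*(-2*4 - 38) = -26*(-8 - 38) = -26*(-46) = 1196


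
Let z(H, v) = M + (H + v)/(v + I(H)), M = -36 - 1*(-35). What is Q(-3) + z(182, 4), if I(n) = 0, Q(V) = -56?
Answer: -21/2 ≈ -10.500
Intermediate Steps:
M = -1 (M = -36 + 35 = -1)
z(H, v) = -1 + (H + v)/v (z(H, v) = -1 + (H + v)/(v + 0) = -1 + (H + v)/v)
Q(-3) + z(182, 4) = -56 + 182/4 = -56 + 182*(¼) = -56 + 91/2 = -21/2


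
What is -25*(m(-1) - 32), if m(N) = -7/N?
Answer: 625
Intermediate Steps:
-25*(m(-1) - 32) = -25*(-7/(-1) - 32) = -25*(-7*(-1) - 32) = -25*(7 - 32) = -25*(-25) = 625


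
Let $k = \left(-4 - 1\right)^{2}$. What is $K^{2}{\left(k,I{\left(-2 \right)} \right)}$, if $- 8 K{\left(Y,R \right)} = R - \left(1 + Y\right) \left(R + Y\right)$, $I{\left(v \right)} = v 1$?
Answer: $5625$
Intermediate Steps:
$k = 25$ ($k = \left(-5\right)^{2} = 25$)
$I{\left(v \right)} = v$
$K{\left(Y,R \right)} = - \frac{R}{8} + \frac{\left(1 + Y\right) \left(R + Y\right)}{8}$ ($K{\left(Y,R \right)} = - \frac{R - \left(1 + Y\right) \left(R + Y\right)}{8} = - \frac{R}{8} + \frac{\left(1 + Y\right) \left(R + Y\right)}{8}$)
$K^{2}{\left(k,I{\left(-2 \right)} \right)} = \left(\frac{1}{8} \cdot 25 \left(1 - 2 + 25\right)\right)^{2} = \left(\frac{1}{8} \cdot 25 \cdot 24\right)^{2} = 75^{2} = 5625$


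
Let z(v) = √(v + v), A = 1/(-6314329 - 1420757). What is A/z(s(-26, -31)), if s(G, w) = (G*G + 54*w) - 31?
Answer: I*√42/2274115284 ≈ 2.8498e-9*I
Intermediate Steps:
s(G, w) = -31 + G² + 54*w (s(G, w) = (G² + 54*w) - 31 = -31 + G² + 54*w)
A = -1/7735086 (A = 1/(-7735086) = -1/7735086 ≈ -1.2928e-7)
z(v) = √2*√v (z(v) = √(2*v) = √2*√v)
A/z(s(-26, -31)) = -√2/(2*√(-31 + (-26)² + 54*(-31)))/7735086 = -√2/(2*√(-31 + 676 - 1674))/7735086 = -(-I*√42/294)/7735086 = -(-1)*I*√42/2274115284 = I*√42/2274115284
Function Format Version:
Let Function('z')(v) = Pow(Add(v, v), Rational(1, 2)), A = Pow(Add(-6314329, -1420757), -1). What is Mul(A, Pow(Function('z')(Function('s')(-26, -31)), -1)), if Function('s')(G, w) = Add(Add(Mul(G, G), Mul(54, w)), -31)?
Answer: Mul(Rational(1, 2274115284), I, Pow(42, Rational(1, 2))) ≈ Mul(2.8498e-9, I)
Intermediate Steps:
Function('s')(G, w) = Add(-31, Pow(G, 2), Mul(54, w)) (Function('s')(G, w) = Add(Add(Pow(G, 2), Mul(54, w)), -31) = Add(-31, Pow(G, 2), Mul(54, w)))
A = Rational(-1, 7735086) (A = Pow(-7735086, -1) = Rational(-1, 7735086) ≈ -1.2928e-7)
Function('z')(v) = Mul(Pow(2, Rational(1, 2)), Pow(v, Rational(1, 2))) (Function('z')(v) = Pow(Mul(2, v), Rational(1, 2)) = Mul(Pow(2, Rational(1, 2)), Pow(v, Rational(1, 2))))
Mul(A, Pow(Function('z')(Function('s')(-26, -31)), -1)) = Mul(Rational(-1, 7735086), Pow(Mul(Pow(2, Rational(1, 2)), Pow(Add(-31, Pow(-26, 2), Mul(54, -31)), Rational(1, 2))), -1)) = Mul(Rational(-1, 7735086), Pow(Mul(Pow(2, Rational(1, 2)), Pow(Add(-31, 676, -1674), Rational(1, 2))), -1)) = Mul(Rational(-1, 7735086), Pow(Mul(Pow(2, Rational(1, 2)), Pow(-1029, Rational(1, 2))), -1)) = Mul(Rational(-1, 7735086), Pow(Mul(Pow(2, Rational(1, 2)), Mul(7, I, Pow(21, Rational(1, 2)))), -1)) = Mul(Rational(-1, 7735086), Pow(Mul(7, I, Pow(42, Rational(1, 2))), -1)) = Mul(Rational(-1, 7735086), Mul(Rational(-1, 294), I, Pow(42, Rational(1, 2)))) = Mul(Rational(1, 2274115284), I, Pow(42, Rational(1, 2)))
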